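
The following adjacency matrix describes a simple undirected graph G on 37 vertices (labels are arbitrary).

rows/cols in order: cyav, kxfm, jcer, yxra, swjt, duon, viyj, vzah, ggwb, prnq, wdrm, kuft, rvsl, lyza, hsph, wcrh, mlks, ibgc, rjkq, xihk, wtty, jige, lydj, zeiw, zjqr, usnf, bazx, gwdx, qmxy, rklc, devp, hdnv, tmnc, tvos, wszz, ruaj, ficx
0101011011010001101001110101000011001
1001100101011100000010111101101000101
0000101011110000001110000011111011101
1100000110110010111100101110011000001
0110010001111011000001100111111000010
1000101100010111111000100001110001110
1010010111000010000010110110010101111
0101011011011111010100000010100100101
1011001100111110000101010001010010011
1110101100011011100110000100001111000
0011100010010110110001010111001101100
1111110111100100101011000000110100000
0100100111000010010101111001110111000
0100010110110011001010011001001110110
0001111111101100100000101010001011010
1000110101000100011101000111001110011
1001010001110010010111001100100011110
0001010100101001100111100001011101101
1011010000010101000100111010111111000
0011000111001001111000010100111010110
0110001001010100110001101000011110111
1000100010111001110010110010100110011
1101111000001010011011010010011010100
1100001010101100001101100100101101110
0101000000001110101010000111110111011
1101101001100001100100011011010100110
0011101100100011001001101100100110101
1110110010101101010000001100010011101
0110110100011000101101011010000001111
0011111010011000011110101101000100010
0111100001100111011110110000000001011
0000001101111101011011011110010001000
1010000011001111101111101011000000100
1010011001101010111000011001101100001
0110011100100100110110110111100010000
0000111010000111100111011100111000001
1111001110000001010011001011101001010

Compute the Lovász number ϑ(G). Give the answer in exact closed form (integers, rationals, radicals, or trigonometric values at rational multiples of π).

Vertex xihk has 18 neighbors: jcer, yxra, vzah, ggwb, prnq, rvsl, wcrh, mlks, ibgc, rjkq, zeiw, usnf, qmxy, rklc, devp, tmnc, wszz, ruaj.
deg(zeiw) = 18; N(zeiw) = {cyav, kxfm, viyj, ggwb, wdrm, rvsl, lyza, rjkq, xihk, jige, lydj, usnf, qmxy, devp, hdnv, tvos, wszz, ruaj}.
Vertex jcer has 18 neighbors: swjt, viyj, ggwb, prnq, wdrm, kuft, rjkq, xihk, wtty, bazx, gwdx, qmxy, rklc, devp, tmnc, tvos, wszz, ficx.
N(devp) = {kxfm, jcer, yxra, swjt, prnq, wdrm, lyza, hsph, wcrh, ibgc, rjkq, xihk, wtty, lydj, zeiw, tvos, ruaj, ficx}, |N(devp)| = 18.
deg(v) = 18 for all v (|V|=37); SR(37,18,8,9) — a Paley graph.
spec(A) ≈ [18.0, 2.541381, -3.541381] (distinct, 6 d.p.).
Lovász: ϑ = −37(-sqrt(37)/2 - 1/2)/(18+-(-sqrt(37)/2 - 1/2)) = sqrt(37).
= 6.0828… (decimal).

sqrt(37)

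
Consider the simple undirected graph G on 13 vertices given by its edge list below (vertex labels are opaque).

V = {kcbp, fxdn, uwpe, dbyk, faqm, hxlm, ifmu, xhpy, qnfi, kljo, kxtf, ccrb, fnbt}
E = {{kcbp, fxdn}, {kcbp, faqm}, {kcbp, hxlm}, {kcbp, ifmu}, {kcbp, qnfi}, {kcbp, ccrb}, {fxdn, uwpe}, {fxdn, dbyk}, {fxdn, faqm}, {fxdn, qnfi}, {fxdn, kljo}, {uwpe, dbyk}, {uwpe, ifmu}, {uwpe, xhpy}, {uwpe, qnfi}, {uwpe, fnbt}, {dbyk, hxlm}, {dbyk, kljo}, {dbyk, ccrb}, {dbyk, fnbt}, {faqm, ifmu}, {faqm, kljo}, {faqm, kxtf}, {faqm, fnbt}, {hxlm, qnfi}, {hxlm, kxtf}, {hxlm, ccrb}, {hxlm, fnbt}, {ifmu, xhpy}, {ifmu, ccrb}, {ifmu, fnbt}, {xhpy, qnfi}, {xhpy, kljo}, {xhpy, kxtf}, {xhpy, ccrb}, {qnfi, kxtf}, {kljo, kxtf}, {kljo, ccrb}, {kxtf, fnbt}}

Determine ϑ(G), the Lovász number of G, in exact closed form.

sqrt(13)

deg(ifmu) = 6; N(ifmu) = {kcbp, uwpe, faqm, xhpy, ccrb, fnbt}.
N(kljo) = {fxdn, dbyk, faqm, xhpy, kxtf, ccrb}, |N(kljo)| = 6.
deg(ccrb) = 6; N(ccrb) = {kcbp, dbyk, hxlm, ifmu, xhpy, kljo}.
N(kxtf) = {faqm, hxlm, xhpy, qnfi, kljo, fnbt}, |N(kxtf)| = 6.
G on 13 vertices is 6-regular; SR(13,6,2,3) — a Paley graph.
Distinct eigenvalues (to 6 d.p.): [6.0, 1.302776, -2.302776].
λ_max=6, λ_min=-sqrt(13)/2 - 1/2; ϑ = −13·λ_min/(λ_max−λ_min) = sqrt(13).
≈ 3.605551 (to 6 d.p.).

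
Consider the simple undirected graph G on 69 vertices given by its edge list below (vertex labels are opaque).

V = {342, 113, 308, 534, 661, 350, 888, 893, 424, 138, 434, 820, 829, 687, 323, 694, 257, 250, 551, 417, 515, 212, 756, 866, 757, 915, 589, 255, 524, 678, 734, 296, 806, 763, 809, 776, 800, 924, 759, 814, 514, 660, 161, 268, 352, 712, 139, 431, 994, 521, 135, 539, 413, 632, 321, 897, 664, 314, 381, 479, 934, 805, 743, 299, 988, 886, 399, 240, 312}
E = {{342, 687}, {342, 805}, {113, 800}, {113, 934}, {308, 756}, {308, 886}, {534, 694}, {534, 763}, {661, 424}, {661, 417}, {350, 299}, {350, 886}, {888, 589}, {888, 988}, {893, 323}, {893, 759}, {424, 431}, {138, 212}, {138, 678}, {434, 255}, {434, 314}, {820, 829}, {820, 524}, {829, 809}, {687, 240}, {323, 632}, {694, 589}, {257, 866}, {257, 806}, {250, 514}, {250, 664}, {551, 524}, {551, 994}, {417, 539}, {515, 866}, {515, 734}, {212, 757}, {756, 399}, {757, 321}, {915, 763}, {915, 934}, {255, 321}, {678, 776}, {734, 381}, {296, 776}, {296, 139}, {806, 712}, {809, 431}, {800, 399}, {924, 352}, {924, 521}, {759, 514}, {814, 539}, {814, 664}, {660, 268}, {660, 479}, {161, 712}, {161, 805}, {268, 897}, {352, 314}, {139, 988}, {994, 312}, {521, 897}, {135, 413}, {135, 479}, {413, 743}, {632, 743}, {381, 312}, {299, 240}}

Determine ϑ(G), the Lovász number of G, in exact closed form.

69*cos(pi/69)/(cos(pi/69) + 1)

Vertex 350 has 2 neighbors: 299, 886.
Vertex 893 has 2 neighbors: 323, 759.
N(312) = {994, 381}, |N(312)| = 2.
Vertex 308 has 2 neighbors: 756, 886.
G on 69 vertices is 2-regular; a single 69-cycle (edge-transitive).
Distinct eigenvalues (to 6 d.p.): [2.0, 1.991714, 1.966923, 1.925835, 1.868788, 1.796255, 1.708839, 1.607262, 1.492367, 1.365106, 1.226534, 1.077797, 0.92013, 0.754838, 0.583292, 0.406912, 0.22716, 0.045526, -0.136485, -0.317365, -0.495616, -0.669759, -0.838353, -1.0, -1.153361, -1.297164, -1.430219, -1.551423, -1.659771, -1.754365, -1.834423, -1.899279, -1.948398, -1.981372, -1.997927].
With N=69: ϑ(G) = 69·(-(-1)*2*cos(pi/69))/(2−(-2*cos(pi/69))) = 69*cos(pi/69)/(cos(pi/69) + 1).
ϑ(G) ≈ 34.4821141.
Sandwich: α(G)=34 ≤ ϑ(G)=69*cos(pi/69)/(cos(pi/69) + 1) ≤ χ(Ḡ)=35 (both strict).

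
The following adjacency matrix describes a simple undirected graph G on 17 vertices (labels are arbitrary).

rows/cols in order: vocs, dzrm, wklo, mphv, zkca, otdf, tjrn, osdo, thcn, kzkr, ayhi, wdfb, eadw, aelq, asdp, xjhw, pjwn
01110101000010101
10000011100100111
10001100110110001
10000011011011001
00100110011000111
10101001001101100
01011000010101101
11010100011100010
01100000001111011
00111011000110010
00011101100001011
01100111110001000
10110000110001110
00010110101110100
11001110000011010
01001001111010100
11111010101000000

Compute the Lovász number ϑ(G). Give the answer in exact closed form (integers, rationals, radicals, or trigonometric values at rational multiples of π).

sqrt(17)

Vertex dzrm has 8 neighbors: vocs, tjrn, osdo, thcn, wdfb, asdp, xjhw, pjwn.
deg(eadw) = 8; N(eadw) = {vocs, wklo, mphv, thcn, kzkr, aelq, asdp, xjhw}.
N(ayhi) = {mphv, zkca, otdf, osdo, thcn, aelq, xjhw, pjwn}, |N(ayhi)| = 8.
deg(asdp) = 8; N(asdp) = {vocs, dzrm, zkca, otdf, tjrn, eadw, aelq, xjhw}.
17-vertex 8-regular graph: Paley(17): SR with (k,λ,μ)=(8,3,4).
A has 3 distinct eigenvalues ≈ [8.0, 1.561553, -2.561553].
−17·(-sqrt(17)/2 - 1/2) / ((8)−(-sqrt(17)/2 - 1/2)) = sqrt(17) = ϑ(G).
≈ 4.1231 (to 4 d.p.).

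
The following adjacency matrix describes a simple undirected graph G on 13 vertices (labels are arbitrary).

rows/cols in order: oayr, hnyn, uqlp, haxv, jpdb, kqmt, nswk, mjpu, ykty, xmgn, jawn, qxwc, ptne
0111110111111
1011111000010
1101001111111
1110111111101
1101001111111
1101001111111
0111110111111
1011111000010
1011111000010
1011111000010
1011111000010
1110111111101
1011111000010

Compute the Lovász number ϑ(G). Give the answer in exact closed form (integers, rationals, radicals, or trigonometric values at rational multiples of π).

Vertex nswk has 11 neighbors: hnyn, uqlp, haxv, jpdb, kqmt, mjpu, ykty, xmgn, jawn, qxwc, ptne.
N(hnyn) = {oayr, uqlp, haxv, jpdb, kqmt, nswk, qxwc}, |N(hnyn)| = 7.
Vertex qxwc has 11 neighbors: oayr, hnyn, uqlp, jpdb, kqmt, nswk, mjpu, ykty, xmgn, jawn, ptne.
Vertex xmgn has 7 neighbors: oayr, uqlp, haxv, jpdb, kqmt, nswk, qxwc.
K_{6,3,2,2} (perfect); ϑ(G) = α(G) = max{6,3,2,2} = 6.
Numerically 6.00000000.
Check 6 ≤ 6 ≤ 6: collapsed.

6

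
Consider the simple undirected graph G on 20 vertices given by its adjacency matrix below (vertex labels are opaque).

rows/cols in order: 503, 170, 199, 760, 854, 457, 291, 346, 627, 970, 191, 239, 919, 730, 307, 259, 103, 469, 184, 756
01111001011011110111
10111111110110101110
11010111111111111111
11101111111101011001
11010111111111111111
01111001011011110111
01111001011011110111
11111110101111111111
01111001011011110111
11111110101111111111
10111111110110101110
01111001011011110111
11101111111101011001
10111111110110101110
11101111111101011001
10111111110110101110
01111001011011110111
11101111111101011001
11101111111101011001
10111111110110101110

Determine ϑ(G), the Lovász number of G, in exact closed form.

6

N(756) = {503, 199, 760, 854, 457, 291, 346, 627, 970, 239, 919, 307, 103, 469, 184}, |N(756)| = 15.
deg(170) = 15; N(170) = {503, 199, 760, 854, 457, 291, 346, 627, 970, 239, 919, 307, 103, 469, 184}.
N(469) = {503, 170, 199, 854, 457, 291, 346, 627, 970, 191, 239, 730, 259, 103, 756}, |N(469)| = 15.
Vertex 103 has 14 neighbors: 170, 199, 760, 854, 346, 970, 191, 919, 730, 307, 259, 469, 184, 756.
5 parts of sizes [6, 5, 5, 2, 2]; α(G) = 6 = ϑ (perfect).
≈ 6.000000000 (to 9 d.p.).
α=6, χ(Ḡ)=6; ϑ=6 lies between (collapsed).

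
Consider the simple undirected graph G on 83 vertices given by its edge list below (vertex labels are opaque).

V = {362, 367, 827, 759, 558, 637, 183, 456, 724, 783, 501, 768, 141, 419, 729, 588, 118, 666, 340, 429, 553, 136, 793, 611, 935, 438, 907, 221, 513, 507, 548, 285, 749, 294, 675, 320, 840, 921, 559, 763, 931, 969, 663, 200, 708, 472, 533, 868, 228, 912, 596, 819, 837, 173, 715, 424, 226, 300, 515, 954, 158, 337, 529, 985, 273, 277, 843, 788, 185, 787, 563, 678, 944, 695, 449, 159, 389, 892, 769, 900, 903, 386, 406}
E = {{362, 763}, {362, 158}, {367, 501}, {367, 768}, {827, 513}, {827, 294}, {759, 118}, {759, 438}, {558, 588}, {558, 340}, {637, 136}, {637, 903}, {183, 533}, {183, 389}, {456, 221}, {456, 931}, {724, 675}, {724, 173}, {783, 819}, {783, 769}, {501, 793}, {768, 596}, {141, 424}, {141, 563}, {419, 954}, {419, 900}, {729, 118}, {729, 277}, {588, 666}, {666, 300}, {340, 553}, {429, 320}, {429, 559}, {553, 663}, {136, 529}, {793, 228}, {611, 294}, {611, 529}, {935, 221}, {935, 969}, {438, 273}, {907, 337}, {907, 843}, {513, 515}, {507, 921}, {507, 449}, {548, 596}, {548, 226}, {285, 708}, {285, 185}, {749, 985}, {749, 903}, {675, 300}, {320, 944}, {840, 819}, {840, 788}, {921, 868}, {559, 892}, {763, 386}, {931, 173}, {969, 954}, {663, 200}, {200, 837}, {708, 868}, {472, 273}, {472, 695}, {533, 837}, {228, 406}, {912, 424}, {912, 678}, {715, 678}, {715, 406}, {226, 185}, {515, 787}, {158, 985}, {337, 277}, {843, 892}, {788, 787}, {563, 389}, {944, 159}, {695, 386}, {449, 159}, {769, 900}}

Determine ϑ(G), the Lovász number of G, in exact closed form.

83*cos(pi/83)/(cos(pi/83) + 1)

Vertex 200 has 2 neighbors: 663, 837.
Vertex 900 has 2 neighbors: 419, 769.
Vertex 695 has 2 neighbors: 472, 386.
N(793) = {501, 228}, |N(793)| = 2.
G on 83 vertices is 2-regular; a single 83-cycle (edge-transitive).
A has 42 distinct eigenvalues ≈ [2.0, 1.994, 1.977, 1.949, 1.909, 1.858, 1.797, 1.726, 1.644, 1.553, 1.454, 1.346, 1.23, 1.107, 0.978, 0.843, 0.704, 0.56, 0.413, 0.264, 0.113, -0.038, -0.189, -0.339, -0.487, -0.632, -0.774, -0.911, -1.043, -1.169, -1.289, -1.401, -1.505, -1.6, -1.686, -1.763, -1.829, -1.885, -1.93, -1.964, -1.987, -1.999].
With N=83: ϑ(G) = 83·(-(-1)*2*cos(pi/83))/(2−(-2*cos(pi/83))) = 83*cos(pi/83)/(cos(pi/83) + 1).
Numerically 41.48513.
Sandwich: α(G)=41 ≤ ϑ(G)=83*cos(pi/83)/(cos(pi/83) + 1) ≤ χ(Ḡ)=42 (both strict).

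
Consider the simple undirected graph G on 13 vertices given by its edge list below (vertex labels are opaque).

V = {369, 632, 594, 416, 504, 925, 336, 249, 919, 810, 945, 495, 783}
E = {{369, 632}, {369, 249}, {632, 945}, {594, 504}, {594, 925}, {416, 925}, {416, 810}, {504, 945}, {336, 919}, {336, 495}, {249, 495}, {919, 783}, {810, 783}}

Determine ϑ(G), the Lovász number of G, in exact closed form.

Vertex 504 has 2 neighbors: 594, 945.
N(495) = {336, 249}, |N(495)| = 2.
Vertex 925 has 2 neighbors: 594, 416.
N(783) = {919, 810}, |N(783)| = 2.
Every vertex has degree 2 (N=13); the odd cycle C_{13}.
Distinct eigenvalues (to 4 d.p.): [2.0, 1.7709, 1.1361, 0.2411, -0.7092, -1.497, -1.9419].
λ_max=2, λ_min=-2*cos(pi/13); ϑ = −13·λ_min/(λ_max−λ_min) = 13*cos(pi/13)/(cos(pi/13) + 1).
= 6.4041686… (decimal).
Sandwich: α(G)=6 ≤ ϑ(G)=13*cos(pi/13)/(cos(pi/13) + 1) ≤ χ(Ḡ)=7 (both strict).

13*cos(pi/13)/(cos(pi/13) + 1)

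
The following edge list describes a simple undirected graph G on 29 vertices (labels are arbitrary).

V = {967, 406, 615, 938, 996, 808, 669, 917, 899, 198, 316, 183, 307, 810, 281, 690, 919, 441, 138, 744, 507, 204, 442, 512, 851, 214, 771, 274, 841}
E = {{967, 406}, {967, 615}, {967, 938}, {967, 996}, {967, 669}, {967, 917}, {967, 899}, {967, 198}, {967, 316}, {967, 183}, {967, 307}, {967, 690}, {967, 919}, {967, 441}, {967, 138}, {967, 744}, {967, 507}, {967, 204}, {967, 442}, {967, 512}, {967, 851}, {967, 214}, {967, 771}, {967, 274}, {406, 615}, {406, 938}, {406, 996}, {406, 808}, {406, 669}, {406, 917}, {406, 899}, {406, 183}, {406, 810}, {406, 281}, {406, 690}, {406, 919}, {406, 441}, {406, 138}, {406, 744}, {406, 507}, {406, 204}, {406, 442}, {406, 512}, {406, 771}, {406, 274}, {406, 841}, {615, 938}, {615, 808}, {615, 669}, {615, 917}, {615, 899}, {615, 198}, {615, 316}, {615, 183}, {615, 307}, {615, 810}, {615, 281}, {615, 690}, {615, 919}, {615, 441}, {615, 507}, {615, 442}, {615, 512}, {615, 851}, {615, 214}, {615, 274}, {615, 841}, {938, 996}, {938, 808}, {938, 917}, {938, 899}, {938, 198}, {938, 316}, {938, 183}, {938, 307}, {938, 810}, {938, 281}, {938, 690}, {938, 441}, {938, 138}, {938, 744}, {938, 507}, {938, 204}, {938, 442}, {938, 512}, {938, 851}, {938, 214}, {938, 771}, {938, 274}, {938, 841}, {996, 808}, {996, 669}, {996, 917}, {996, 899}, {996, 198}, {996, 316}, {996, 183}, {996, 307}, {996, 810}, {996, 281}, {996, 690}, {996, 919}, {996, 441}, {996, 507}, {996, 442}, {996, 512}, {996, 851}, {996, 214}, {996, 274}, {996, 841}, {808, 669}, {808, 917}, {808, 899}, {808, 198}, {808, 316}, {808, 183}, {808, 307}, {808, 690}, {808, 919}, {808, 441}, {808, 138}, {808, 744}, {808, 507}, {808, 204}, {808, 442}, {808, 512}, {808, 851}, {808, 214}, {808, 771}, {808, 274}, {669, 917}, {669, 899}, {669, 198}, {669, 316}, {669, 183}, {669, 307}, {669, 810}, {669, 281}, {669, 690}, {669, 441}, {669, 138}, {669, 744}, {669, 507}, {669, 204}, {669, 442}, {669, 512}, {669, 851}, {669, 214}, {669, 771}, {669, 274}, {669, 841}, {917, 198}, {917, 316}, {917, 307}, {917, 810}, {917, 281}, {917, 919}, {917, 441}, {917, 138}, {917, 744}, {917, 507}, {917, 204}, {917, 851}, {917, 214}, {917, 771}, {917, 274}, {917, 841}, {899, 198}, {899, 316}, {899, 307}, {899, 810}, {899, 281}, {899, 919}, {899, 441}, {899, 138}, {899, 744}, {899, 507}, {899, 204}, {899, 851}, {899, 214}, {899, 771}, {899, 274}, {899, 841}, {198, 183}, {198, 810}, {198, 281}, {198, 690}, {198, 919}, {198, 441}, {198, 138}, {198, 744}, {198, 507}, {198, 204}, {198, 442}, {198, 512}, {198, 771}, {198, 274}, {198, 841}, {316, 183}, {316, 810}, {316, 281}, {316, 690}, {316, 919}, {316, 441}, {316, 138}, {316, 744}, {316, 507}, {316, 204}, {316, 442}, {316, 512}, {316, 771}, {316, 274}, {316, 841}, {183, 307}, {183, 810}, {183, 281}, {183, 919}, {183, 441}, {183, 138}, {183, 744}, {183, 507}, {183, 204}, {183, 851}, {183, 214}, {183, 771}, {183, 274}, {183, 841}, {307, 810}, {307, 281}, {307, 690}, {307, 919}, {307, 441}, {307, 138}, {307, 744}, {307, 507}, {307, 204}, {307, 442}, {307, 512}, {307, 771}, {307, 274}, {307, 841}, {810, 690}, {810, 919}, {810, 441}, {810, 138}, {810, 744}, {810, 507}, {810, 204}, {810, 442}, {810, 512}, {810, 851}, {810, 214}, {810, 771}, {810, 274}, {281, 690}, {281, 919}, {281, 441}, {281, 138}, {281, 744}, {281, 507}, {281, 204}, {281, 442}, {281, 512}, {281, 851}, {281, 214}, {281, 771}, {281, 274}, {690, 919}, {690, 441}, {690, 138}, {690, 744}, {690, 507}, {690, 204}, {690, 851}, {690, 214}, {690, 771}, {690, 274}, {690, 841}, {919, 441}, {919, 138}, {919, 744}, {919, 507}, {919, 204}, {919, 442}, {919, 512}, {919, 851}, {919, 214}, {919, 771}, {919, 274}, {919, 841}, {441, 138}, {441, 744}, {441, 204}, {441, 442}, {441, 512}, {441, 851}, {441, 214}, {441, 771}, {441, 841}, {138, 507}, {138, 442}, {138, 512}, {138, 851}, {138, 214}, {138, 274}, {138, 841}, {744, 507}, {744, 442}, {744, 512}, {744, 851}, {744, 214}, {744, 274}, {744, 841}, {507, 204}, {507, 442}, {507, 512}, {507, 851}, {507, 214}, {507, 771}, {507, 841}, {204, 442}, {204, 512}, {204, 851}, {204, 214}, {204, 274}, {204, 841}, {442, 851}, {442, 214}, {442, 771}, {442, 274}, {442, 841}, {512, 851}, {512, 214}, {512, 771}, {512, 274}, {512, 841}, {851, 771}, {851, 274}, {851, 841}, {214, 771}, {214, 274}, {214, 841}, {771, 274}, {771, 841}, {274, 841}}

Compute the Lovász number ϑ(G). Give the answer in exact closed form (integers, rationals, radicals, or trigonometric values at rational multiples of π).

Vertex 744 has 23 neighbors: 967, 406, 938, 808, 669, 917, 899, 198, 316, 183, 307, 810, 281, 690, 919, 441, 507, 442, 512, 851, 214, 274, 841.
deg(810) = 24; N(810) = {406, 615, 938, 996, 669, 917, 899, 198, 316, 183, 307, 690, 919, 441, 138, 744, 507, 204, 442, 512, 851, 214, 771, 274}.
N(204) = {967, 406, 938, 808, 669, 917, 899, 198, 316, 183, 307, 810, 281, 690, 919, 441, 507, 442, 512, 851, 214, 274, 841}, |N(204)| = 23.
Vertex 917 has 23 neighbors: 967, 406, 615, 938, 996, 808, 669, 198, 316, 307, 810, 281, 919, 441, 138, 744, 507, 204, 851, 214, 771, 274, 841.
6 parts of sizes [6, 6, 6, 5, 3, 3]; α(G) = 6 = ϑ (perfect).
≈ 6.0000 (to 4 d.p.).
Check 6 ≤ 6 ≤ 6: collapsed.

6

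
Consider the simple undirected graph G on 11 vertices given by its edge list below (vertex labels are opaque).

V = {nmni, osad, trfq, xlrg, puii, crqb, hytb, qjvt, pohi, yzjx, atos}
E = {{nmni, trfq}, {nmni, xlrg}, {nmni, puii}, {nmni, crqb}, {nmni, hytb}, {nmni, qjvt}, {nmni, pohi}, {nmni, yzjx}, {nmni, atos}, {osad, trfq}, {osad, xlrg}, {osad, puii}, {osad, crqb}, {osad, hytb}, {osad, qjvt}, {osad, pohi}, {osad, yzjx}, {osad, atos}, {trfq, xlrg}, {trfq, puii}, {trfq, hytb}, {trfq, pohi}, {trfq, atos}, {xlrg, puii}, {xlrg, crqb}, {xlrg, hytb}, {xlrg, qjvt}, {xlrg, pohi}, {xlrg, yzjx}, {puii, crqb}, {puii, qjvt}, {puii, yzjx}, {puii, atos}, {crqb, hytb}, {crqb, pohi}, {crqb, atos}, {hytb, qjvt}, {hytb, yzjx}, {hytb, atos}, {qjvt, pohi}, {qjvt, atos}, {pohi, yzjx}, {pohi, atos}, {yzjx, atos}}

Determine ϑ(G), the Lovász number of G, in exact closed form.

deg(hytb) = 8; N(hytb) = {nmni, osad, trfq, xlrg, crqb, qjvt, yzjx, atos}.
deg(trfq) = 7; N(trfq) = {nmni, osad, xlrg, puii, hytb, pohi, atos}.
N(atos) = {nmni, osad, trfq, puii, crqb, hytb, qjvt, pohi, yzjx}, |N(atos)| = 9.
deg(xlrg) = 9; N(xlrg) = {nmni, osad, trfq, puii, crqb, hytb, qjvt, pohi, yzjx}.
G = K_{4,3,2,2}: α = 4 = χ(Ḡ), so ϑ = 4.
≈ 4.0000000 (to 7 d.p.).
Sandwich: α(G)=4 ≤ ϑ(G)=4 ≤ χ(Ḡ)=4 (collapsed).

4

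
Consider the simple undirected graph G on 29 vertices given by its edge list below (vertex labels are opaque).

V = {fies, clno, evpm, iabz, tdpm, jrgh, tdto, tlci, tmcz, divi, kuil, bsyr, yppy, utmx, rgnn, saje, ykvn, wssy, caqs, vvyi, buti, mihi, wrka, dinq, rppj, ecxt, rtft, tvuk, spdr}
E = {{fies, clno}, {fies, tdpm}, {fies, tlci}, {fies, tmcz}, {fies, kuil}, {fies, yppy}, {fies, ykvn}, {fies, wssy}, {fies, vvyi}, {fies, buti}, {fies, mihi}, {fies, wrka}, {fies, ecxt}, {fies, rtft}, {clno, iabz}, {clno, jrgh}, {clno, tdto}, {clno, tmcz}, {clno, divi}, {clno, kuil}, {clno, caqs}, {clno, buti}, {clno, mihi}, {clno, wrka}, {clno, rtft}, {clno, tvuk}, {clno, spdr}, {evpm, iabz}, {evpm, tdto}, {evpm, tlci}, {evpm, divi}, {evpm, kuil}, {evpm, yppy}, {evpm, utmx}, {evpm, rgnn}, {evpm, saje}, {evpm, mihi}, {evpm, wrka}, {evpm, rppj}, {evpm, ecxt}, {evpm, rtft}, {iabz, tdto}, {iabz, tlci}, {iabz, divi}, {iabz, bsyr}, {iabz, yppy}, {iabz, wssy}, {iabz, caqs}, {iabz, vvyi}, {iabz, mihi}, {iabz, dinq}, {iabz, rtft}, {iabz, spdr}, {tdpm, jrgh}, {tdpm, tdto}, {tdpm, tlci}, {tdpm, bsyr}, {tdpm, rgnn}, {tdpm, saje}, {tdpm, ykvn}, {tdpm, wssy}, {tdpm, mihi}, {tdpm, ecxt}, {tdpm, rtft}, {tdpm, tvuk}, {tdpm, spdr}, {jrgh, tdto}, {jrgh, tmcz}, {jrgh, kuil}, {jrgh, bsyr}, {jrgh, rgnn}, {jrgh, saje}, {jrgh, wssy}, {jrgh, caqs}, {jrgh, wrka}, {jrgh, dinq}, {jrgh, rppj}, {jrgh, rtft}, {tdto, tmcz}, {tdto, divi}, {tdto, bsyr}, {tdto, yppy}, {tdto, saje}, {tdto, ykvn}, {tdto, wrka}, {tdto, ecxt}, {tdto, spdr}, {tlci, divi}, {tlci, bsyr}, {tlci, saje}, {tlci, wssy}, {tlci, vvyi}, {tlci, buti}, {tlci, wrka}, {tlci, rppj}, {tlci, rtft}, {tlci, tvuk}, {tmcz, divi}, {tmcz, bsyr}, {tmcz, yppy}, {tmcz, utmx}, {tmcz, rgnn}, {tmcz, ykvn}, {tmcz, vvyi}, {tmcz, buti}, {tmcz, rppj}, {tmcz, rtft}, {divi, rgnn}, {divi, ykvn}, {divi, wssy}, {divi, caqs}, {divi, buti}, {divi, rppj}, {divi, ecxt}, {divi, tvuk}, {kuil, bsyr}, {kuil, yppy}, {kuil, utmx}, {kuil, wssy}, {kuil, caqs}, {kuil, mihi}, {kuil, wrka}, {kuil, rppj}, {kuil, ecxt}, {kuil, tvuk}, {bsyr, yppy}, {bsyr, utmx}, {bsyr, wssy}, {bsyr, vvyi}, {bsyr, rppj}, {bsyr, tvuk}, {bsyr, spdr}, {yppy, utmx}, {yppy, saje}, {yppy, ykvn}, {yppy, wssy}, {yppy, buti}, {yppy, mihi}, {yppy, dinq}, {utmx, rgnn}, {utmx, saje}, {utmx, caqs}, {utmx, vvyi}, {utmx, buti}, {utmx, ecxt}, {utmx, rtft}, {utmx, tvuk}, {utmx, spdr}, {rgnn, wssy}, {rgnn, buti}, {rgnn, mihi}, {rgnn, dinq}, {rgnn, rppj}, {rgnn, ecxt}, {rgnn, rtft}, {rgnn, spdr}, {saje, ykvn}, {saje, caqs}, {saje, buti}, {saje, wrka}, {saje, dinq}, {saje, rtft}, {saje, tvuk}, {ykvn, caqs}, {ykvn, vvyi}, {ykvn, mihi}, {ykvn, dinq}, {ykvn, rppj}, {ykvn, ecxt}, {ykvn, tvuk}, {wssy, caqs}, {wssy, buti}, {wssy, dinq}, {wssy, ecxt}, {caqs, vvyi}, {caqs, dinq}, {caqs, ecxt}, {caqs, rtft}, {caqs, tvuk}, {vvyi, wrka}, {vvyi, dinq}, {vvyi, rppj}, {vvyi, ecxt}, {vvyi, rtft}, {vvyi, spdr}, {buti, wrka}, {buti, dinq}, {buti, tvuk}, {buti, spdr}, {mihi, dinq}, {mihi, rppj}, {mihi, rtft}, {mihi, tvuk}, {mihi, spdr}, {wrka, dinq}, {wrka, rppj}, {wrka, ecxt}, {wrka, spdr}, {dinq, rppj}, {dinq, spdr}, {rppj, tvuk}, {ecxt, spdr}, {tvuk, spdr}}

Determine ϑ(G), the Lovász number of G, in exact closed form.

N(iabz) = {clno, evpm, tdto, tlci, divi, bsyr, yppy, wssy, caqs, vvyi, mihi, dinq, rtft, spdr}, |N(iabz)| = 14.
N(buti) = {fies, clno, tlci, tmcz, divi, yppy, utmx, rgnn, saje, wssy, wrka, dinq, tvuk, spdr}, |N(buti)| = 14.
deg(rppj) = 14; N(rppj) = {evpm, jrgh, tlci, tmcz, divi, kuil, bsyr, rgnn, ykvn, vvyi, mihi, wrka, dinq, tvuk}.
N(ykvn) = {fies, tdpm, tdto, tmcz, divi, yppy, saje, caqs, vvyi, mihi, dinq, rppj, ecxt, tvuk}, |N(ykvn)| = 14.
Regular of degree 14 on 29 vertices: SR(29,14,6,7) — a Paley graph.
A has 3 distinct eigenvalues ≈ [14.0, 2.1926, -3.1926].
ϑ = −N·λ_min/(λ_max−λ_min) = −29·(-sqrt(29)/2 - 1/2)/(14−(-sqrt(29)/2 - 1/2)) = sqrt(29).
ϑ(G) ≈ 5.38516481.

sqrt(29)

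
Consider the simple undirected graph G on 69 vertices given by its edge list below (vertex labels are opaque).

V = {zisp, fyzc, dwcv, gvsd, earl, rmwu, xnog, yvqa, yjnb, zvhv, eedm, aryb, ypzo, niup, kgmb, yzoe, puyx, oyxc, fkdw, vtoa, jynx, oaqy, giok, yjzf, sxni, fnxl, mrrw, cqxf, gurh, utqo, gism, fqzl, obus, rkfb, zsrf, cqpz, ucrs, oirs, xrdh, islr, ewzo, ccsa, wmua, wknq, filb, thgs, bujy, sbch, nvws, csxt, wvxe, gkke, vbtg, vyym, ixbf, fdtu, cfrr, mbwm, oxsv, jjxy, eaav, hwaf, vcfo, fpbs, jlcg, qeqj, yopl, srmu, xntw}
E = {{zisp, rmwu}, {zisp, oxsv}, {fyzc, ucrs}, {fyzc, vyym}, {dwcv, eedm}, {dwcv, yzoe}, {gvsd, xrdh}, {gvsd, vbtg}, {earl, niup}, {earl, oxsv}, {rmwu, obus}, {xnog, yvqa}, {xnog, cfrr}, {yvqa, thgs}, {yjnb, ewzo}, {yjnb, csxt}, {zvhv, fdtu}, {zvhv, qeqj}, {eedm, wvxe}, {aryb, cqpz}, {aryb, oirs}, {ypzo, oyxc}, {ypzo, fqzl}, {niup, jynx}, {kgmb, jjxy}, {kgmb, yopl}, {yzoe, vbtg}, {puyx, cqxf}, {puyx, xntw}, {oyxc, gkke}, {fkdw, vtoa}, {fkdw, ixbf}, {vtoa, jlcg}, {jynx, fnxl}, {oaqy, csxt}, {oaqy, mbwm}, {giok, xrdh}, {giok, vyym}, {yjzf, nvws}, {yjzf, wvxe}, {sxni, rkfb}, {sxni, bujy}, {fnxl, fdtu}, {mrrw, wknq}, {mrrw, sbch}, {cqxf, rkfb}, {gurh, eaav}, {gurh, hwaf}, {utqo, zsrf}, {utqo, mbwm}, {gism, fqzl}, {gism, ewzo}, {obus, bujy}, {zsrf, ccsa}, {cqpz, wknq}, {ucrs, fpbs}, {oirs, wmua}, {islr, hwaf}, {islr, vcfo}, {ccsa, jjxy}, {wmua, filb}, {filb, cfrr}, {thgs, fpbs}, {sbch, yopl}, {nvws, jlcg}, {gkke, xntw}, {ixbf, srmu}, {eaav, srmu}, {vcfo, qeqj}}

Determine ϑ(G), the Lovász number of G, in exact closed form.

69*cos(pi/69)/(cos(pi/69) + 1)

N(filb) = {wmua, cfrr}, |N(filb)| = 2.
N(zsrf) = {utqo, ccsa}, |N(zsrf)| = 2.
deg(jjxy) = 2; N(jjxy) = {kgmb, ccsa}.
N(xnog) = {yvqa, cfrr}, |N(xnog)| = 2.
2-regular, N=69; a single 69-cycle (edge-transitive).
spec(A) ≈ [2.0, 1.99171, 1.96692, 1.92583, 1.86879, 1.79626, 1.70884, 1.60726, 1.49237, 1.36511, 1.22653, 1.0778, 0.92013, 0.75484, 0.58329, 0.40691, 0.22716, 0.04553, -0.13648, -0.31737, -0.49562, -0.66976, -0.83835, -1.0, -1.15336, -1.29716, -1.43022, -1.55142, -1.65977, -1.75437, -1.83442, -1.89928, -1.9484, -1.98137, -1.99793] (distinct, 5 d.p.).
With N=69: ϑ(G) = 69·(-(-1)*2*cos(pi/69))/(2−(-2*cos(pi/69))) = 69*cos(pi/69)/(cos(pi/69) + 1).
Numerically 34.4821.
34 ≤ 69*cos(pi/69)/(cos(pi/69) + 1) ≤ 35: both strict.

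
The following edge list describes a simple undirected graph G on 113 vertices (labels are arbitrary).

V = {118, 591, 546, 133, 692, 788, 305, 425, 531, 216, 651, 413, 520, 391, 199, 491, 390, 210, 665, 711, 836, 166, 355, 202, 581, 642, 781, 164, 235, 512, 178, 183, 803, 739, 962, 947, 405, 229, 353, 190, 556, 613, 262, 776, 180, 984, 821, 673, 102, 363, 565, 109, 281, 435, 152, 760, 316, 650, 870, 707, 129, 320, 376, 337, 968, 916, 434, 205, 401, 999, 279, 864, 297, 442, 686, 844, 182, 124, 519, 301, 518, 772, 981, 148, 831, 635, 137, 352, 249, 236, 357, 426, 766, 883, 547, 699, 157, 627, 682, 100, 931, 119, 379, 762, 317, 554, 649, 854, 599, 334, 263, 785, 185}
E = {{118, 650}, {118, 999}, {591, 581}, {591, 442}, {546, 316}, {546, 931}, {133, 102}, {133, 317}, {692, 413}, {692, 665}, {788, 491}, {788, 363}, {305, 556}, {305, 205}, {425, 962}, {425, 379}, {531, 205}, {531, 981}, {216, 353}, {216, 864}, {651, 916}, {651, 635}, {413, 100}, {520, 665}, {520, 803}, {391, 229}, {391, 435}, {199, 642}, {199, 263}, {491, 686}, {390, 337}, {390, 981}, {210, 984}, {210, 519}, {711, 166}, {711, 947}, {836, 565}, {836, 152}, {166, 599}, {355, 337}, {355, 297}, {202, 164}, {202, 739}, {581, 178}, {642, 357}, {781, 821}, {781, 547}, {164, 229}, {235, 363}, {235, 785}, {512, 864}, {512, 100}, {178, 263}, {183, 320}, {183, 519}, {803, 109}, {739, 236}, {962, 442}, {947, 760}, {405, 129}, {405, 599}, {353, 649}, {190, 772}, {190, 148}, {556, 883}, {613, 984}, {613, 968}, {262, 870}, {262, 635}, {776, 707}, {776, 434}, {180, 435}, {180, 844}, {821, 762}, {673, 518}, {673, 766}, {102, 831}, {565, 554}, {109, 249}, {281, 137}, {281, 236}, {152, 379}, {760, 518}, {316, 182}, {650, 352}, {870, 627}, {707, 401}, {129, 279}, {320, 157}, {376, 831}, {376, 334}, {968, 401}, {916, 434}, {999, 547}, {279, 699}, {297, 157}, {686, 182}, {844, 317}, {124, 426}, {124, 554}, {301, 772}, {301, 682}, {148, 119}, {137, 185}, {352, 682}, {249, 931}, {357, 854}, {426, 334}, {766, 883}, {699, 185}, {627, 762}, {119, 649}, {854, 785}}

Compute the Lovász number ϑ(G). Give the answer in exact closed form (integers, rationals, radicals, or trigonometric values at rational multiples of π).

113*cos(pi/113)/(cos(pi/113) + 1)

N(635) = {651, 262}, |N(635)| = 2.
N(379) = {425, 152}, |N(379)| = 2.
deg(831) = 2; N(831) = {102, 376}.
N(262) = {870, 635}, |N(262)| = 2.
G on 113 vertices is 2-regular; a single 113-cycle (edge-transitive).
spec(A) ≈ [2.0, 1.99691, 1.98765, 1.97224, 1.95074, 1.9232, 1.88973, 1.85041, 1.80537, 1.75475, 1.69871, 1.63742, 1.57106, 1.49985, 1.42401, 1.34376, 1.25936, 1.17107, 1.07915, 0.98391, 0.88562, 0.78459, 0.68114, 0.57558, 0.46824, 0.35946, 0.24956, 0.1389, 0.0278, -0.08338, -0.1943, -0.30463, -0.41401, -0.52211, -0.6286, -0.73315, -0.83543, -0.93512, -1.03193, -1.12555, -1.21568, -1.30206, -1.38442, -1.4625, -1.53605, -1.60486, -1.66871, -1.7274, -1.78075, -1.8286, -1.87079, -1.9072, -1.93772, -1.96225, -1.98071, -1.99305, -1.99923] (distinct, 5 d.p.).
Lovász (edge-transitive): ϑ = −113·(-2*cos(pi/113))/((2)−(-2*cos(pi/113))) = 113*cos(pi/113)/(cos(pi/113) + 1).
Numerically 56.489081.
Check 56 ≤ 113*cos(pi/113)/(cos(pi/113) + 1) ≤ 57: both strict.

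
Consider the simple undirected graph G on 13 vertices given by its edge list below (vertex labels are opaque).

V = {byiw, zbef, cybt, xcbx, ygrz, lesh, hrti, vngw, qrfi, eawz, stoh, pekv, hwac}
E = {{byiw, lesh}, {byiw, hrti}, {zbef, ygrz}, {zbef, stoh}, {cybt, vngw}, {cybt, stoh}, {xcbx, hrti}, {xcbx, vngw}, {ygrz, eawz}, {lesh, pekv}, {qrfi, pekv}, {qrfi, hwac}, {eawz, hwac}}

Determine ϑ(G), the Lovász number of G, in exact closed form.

13*cos(pi/13)/(cos(pi/13) + 1)

Vertex vngw has 2 neighbors: cybt, xcbx.
N(ygrz) = {zbef, eawz}, |N(ygrz)| = 2.
Vertex byiw has 2 neighbors: lesh, hrti.
N(eawz) = {ygrz, hwac}, |N(eawz)| = 2.
13-vertex 2-regular graph: a single 13-cycle (edge-transitive).
A has 7 distinct eigenvalues ≈ [2.0, 1.771, 1.136, 0.241, -0.709, -1.497, -1.942].
Lovász (edge-transitive): ϑ = −13·(-2*cos(pi/13))/((2)−(-2*cos(pi/13))) = 13*cos(pi/13)/(cos(pi/13) + 1).
Numerically 6.4041686.
Sandwich: α(G)=6 ≤ ϑ(G)=13*cos(pi/13)/(cos(pi/13) + 1) ≤ χ(Ḡ)=7 (both strict).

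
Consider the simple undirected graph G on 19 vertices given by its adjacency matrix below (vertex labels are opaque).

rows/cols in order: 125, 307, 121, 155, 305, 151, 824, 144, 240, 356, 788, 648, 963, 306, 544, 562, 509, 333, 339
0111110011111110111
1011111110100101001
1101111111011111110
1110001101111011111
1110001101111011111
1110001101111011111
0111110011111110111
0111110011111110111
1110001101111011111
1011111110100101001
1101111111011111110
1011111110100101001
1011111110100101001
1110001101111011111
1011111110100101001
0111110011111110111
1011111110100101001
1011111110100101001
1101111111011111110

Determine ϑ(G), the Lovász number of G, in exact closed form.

7

Vertex 562 has 15 neighbors: 307, 121, 155, 305, 151, 240, 356, 788, 648, 963, 306, 544, 509, 333, 339.
Vertex 121 has 16 neighbors: 125, 307, 155, 305, 151, 824, 144, 240, 356, 648, 963, 306, 544, 562, 509, 333.
Vertex 144 has 15 neighbors: 307, 121, 155, 305, 151, 240, 356, 788, 648, 963, 306, 544, 509, 333, 339.
deg(333) = 12; N(333) = {125, 121, 155, 305, 151, 824, 144, 240, 788, 306, 562, 339}.
G = K_{7,5,4,3}: α = 7 = χ(Ḡ), so ϑ = 7.
= 7.000000000… (decimal).
Lovász sandwich 7 ≤ 7 ≤ 7: collapsed.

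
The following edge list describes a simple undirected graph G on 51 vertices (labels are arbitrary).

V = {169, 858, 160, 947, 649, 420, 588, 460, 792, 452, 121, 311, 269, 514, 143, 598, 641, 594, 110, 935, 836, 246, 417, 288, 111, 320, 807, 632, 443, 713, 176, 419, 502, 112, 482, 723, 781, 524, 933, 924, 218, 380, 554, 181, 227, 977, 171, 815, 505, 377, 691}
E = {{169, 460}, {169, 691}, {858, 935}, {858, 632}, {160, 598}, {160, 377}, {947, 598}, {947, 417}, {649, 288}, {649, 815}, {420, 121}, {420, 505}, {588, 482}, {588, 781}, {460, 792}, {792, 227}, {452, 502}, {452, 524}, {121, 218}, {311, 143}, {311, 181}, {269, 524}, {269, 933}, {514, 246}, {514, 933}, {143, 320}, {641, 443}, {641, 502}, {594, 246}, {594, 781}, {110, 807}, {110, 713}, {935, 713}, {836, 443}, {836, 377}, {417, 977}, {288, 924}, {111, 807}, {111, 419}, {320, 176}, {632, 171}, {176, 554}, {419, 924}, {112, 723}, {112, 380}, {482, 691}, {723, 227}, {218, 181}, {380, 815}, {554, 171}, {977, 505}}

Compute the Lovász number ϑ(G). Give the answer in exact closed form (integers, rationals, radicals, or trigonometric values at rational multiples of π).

Vertex 110 has 2 neighbors: 807, 713.
Vertex 419 has 2 neighbors: 111, 924.
Vertex 505 has 2 neighbors: 420, 977.
deg(420) = 2; N(420) = {121, 505}.
2-regular, N=51; this is C_{51}, the 51-cycle.
A has 26 distinct eigenvalues ≈ [2.0, 1.98484, 1.93959, 1.86494, 1.76202, 1.63239, 1.47802, 1.30124, 1.10473, 0.89148, 0.66471, 0.42787, 0.18454, -0.06159, -0.30678, -0.54733, -0.77957, -1.0, -1.20527, -1.39227, -1.55816, -1.70043, -1.81693, -1.90588, -1.96595, -1.99621].
−51·(-2*cos(pi/51)) / ((2)−(-2*cos(pi/51))) = 51*cos(pi/51)/(cos(pi/51) + 1) = ϑ(G).
= 25.4758… (decimal).
25 ≤ 51*cos(pi/51)/(cos(pi/51) + 1) ≤ 26: both strict.

51*cos(pi/51)/(cos(pi/51) + 1)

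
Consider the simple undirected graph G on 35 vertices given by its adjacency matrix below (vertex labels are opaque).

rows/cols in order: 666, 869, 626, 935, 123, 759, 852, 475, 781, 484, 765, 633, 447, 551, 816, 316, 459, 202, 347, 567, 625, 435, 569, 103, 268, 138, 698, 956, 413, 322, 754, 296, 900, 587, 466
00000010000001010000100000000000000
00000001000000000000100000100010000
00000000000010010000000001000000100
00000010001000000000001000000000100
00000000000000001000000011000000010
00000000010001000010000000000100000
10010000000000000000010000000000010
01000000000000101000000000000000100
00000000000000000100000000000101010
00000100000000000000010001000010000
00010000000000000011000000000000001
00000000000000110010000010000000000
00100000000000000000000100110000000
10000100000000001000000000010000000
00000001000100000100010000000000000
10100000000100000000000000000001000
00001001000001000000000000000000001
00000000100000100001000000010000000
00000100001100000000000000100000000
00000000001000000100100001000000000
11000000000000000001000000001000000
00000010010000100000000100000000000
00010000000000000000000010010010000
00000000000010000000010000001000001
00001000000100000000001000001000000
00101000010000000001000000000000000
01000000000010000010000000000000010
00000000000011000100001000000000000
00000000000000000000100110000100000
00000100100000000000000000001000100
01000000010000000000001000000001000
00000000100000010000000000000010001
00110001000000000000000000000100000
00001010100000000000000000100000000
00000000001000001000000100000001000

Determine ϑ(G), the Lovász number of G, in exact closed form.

15

Vertex 626 has 4 neighbors: 447, 316, 138, 900.
N(413) = {625, 103, 268, 322}, |N(413)| = 4.
Vertex 202 has 4 neighbors: 781, 816, 567, 956.
deg(816) = 4; N(816) = {475, 633, 202, 435}.
35-vertex 4-regular graph: Kneser K(7,3) on C(7,3)=35 vertices.
spec(A) ≈ [4.0, 2.0, -1.0, -3.0] (distinct, 6 d.p.).
λ_max=4, λ_min=-3; ϑ = −35·λ_min/(λ_max−λ_min) = 15.
= 15.000000… (decimal).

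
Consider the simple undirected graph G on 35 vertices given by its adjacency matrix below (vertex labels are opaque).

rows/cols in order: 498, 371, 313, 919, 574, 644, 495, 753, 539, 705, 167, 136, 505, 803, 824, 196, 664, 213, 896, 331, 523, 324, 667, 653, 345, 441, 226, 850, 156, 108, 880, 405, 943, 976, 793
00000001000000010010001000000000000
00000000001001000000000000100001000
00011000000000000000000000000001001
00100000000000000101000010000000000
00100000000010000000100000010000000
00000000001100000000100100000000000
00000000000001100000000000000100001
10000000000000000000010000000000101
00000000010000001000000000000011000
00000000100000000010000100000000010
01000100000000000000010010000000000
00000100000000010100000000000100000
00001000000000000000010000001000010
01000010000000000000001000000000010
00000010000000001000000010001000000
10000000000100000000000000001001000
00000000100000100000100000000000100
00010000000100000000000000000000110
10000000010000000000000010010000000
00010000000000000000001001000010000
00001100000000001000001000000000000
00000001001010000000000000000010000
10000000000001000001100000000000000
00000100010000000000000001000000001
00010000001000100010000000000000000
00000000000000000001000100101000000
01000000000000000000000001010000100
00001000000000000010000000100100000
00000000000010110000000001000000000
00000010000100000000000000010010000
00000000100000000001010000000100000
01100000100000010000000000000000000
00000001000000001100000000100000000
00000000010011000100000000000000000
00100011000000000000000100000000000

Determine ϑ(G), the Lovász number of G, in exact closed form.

N(213) = {919, 136, 943, 976}, |N(213)| = 4.
Vertex 803 has 4 neighbors: 371, 495, 667, 976.
N(505) = {574, 324, 156, 976}, |N(505)| = 4.
deg(441) = 4; N(441) = {331, 653, 226, 156}.
Every vertex has degree 4 (N=35); this is K(7,3), the Kneser graph.
A has 4 distinct eigenvalues ≈ [4.0, 2.0, -1.0, -3.0].
With N=35: ϑ(G) = 35·(-1*(-3))/(4−(-3)) = 15.
= 15.0000000… (decimal).

15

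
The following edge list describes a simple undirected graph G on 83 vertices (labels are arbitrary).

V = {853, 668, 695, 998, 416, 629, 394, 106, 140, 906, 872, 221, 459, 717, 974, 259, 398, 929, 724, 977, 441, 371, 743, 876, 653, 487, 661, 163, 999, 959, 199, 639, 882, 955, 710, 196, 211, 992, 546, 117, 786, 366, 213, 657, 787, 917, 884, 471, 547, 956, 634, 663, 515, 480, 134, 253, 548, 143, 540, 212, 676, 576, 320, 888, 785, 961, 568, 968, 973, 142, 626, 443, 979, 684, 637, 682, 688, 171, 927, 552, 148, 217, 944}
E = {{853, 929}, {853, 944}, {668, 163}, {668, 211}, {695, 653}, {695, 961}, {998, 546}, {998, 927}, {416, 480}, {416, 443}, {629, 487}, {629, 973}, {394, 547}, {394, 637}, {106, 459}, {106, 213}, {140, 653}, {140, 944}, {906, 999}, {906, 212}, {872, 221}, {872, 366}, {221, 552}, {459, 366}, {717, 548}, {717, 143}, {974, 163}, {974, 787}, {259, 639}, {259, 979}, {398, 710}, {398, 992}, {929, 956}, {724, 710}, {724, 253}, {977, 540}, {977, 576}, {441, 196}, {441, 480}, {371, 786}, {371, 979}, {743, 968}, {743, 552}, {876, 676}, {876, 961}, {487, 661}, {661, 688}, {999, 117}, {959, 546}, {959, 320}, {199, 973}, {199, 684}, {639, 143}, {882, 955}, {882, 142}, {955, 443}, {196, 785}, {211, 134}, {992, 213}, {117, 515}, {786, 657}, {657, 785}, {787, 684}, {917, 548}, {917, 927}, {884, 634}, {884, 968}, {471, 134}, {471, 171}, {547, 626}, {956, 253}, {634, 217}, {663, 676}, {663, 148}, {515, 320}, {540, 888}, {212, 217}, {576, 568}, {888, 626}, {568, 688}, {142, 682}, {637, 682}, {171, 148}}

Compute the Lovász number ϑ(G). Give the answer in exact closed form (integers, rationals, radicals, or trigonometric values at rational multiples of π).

83*cos(pi/83)/(cos(pi/83) + 1)

N(140) = {653, 944}, |N(140)| = 2.
Vertex 480 has 2 neighbors: 416, 441.
Vertex 540 has 2 neighbors: 977, 888.
deg(394) = 2; N(394) = {547, 637}.
2-regular, N=83; the odd cycle C_{83}.
spec(A) ≈ [2.0, 1.99427, 1.97712, 1.94865, 1.90901, 1.85844, 1.79722, 1.72571, 1.64431, 1.5535, 1.45378, 1.34575, 1.23, 1.1072, 0.97807, 0.84333, 0.70376, 0.56016, 0.41335, 0.26418, 0.11349, -0.03785, -0.18897, -0.33901, -0.48711, -0.63242, -0.7741, -0.91135, -1.04338, -1.16944, -1.28879, -1.40077, -1.50472, -1.60005, -1.68622, -1.76273, -1.82914, -1.88507, -1.93021, -1.96429, -1.98712, -1.99857] (distinct, 5 d.p.).
With N=83: ϑ(G) = 83·(-(-1)*2*cos(pi/83))/(2−(-2*cos(pi/83))) = 83*cos(pi/83)/(cos(pi/83) + 1).
≈ 41.485132588 (to 9 d.p.).
Check 41 ≤ 83*cos(pi/83)/(cos(pi/83) + 1) ≤ 42: both strict.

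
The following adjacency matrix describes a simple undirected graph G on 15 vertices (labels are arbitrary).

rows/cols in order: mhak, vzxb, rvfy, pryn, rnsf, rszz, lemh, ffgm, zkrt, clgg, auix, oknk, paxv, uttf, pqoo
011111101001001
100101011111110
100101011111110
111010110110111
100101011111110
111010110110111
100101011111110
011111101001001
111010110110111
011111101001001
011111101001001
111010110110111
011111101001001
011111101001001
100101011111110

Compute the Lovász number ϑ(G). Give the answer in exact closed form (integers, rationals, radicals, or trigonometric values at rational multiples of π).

Vertex vzxb has 10 neighbors: mhak, pryn, rszz, ffgm, zkrt, clgg, auix, oknk, paxv, uttf.
deg(mhak) = 9; N(mhak) = {vzxb, rvfy, pryn, rnsf, rszz, lemh, zkrt, oknk, pqoo}.
N(zkrt) = {mhak, vzxb, rvfy, rnsf, lemh, ffgm, clgg, auix, paxv, uttf, pqoo}, |N(zkrt)| = 11.
deg(clgg) = 9; N(clgg) = {vzxb, rvfy, pryn, rnsf, rszz, lemh, zkrt, oknk, pqoo}.
K_{6,5,4} (perfect); ϑ(G) = α(G) = max{6,5,4} = 6.
= 6.0000000… (decimal).
Sandwich: α(G)=6 ≤ ϑ(G)=6 ≤ χ(Ḡ)=6 (collapsed).

6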